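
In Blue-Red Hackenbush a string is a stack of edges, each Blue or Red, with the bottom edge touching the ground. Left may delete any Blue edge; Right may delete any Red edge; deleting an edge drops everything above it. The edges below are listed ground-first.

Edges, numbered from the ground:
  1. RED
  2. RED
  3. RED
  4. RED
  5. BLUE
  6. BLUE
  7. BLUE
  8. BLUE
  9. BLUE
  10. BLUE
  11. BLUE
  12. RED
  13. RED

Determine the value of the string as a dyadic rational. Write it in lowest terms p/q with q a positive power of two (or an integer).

-1543/512

Prefix values for RED RED RED RED BLUE BLUE BLUE BLUE BLUE BLUE BLUE RED RED via {L|R} + simplicity:
v_1 [R]  L=[∅]  R=[0]  ⇒ -1
v_2 [RR]  L=[∅]  R=[-1; 0]  ⇒ -2
v_3 [RRR]  L=[∅]  R=[-2; -1; 0]  ⇒ -3
v_4 [RRRR]  L=[∅]  R=[-3; -2; -1; 0]  ⇒ -4
v_5 [RRRRB]  L=[-4]  R=[-3; -2; -1; 0]  ⇒ -7/2
v_6 [RRRRBB]  L=[-4; -7/2]  R=[-3; -2; -1; 0]  ⇒ -13/4
v_7 [RRRRBBB]  L=[-4; -7/2; -13/4]  R=[-3; -2; -1; 0]  ⇒ -25/8
v_8 [RRRRBBBB]  L=[-4; -7/2; -13/4; -25/8]  R=[-3; -2; -1; 0]  ⇒ -49/16
v_9 [RRRRBBBBB]  L=[-4; -7/2; -13/4; -25/8; -49/16]  R=[-3; -2; -1; 0]  ⇒ -97/32
v_10 [RRRRBBBBBB]  L=[-4; -7/2; -13/4; -25/8; -49/16; -97/32]  R=[-3; -2; -1; 0]  ⇒ -193/64
v_11 [RRRRBBBBBBB]  L=[-4; -7/2; -13/4; -25/8; -49/16; -97/32; -193/64]  R=[-3; -2; -1; 0]  ⇒ -385/128
v_12 [RRRRBBBBBBBR]  L=[-4; -7/2; -13/4; -25/8; -49/16; -97/32; -193/64]  R=[-385/128; -3; -2; -1; 0]  ⇒ -771/256
v_13 [RRRRBBBBBBBRR]  L=[-4; -7/2; -13/4; -25/8; -49/16; -97/32; -193/64]  R=[-771/256; -385/128; -3; -2; -1; 0]  ⇒ -1543/512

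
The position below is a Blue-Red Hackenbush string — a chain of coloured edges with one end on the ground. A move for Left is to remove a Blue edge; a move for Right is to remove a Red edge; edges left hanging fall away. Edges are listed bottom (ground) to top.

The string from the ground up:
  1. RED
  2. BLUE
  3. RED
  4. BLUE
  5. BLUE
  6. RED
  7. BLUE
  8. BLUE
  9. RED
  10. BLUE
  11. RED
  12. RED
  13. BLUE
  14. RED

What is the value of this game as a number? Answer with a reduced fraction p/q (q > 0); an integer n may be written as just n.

-4699/8192

step 1: add RED to get R; options L={ — } R={ 0 } => -1
step 2: add BLUE to get RB; options L={ -1 } R={ 0 } => -1/2
step 3: add RED to get RBR; options L={ -1 } R={ -1/2 0 } => -3/4
step 4: add BLUE to get RBRB; options L={ -1 -3/4 } R={ -1/2 0 } => -5/8
step 5: add BLUE to get RBRBB; options L={ -1 -3/4 -5/8 } R={ -1/2 0 } => -9/16
step 6: add RED to get RBRBBR; options L={ -1 -3/4 -5/8 } R={ -9/16 -1/2 0 } => -19/32
step 7: add BLUE to get RBRBBRB; options L={ -1 -3/4 -5/8 -19/32 } R={ -9/16 -1/2 0 } => -37/64
step 8: add BLUE to get RBRBBRBB; options L={ -1 -3/4 -5/8 -19/32 -37/64 } R={ -9/16 -1/2 0 } => -73/128
step 9: add RED to get RBRBBRBBR; options L={ -1 -3/4 -5/8 -19/32 -37/64 } R={ -73/128 -9/16 -1/2 0 } => -147/256
step 10: add BLUE to get RBRBBRBBRB; options L={ -1 -3/4 -5/8 -19/32 -37/64 -147/256 } R={ -73/128 -9/16 -1/2 0 } => -293/512
step 11: add RED to get RBRBBRBBRBR; options L={ -1 -3/4 -5/8 -19/32 -37/64 -147/256 } R={ -293/512 -73/128 -9/16 -1/2 0 } => -587/1024
step 12: add RED to get RBRBBRBBRBRR; options L={ -1 -3/4 -5/8 -19/32 -37/64 -147/256 } R={ -587/1024 -293/512 -73/128 -9/16 -1/2 0 } => -1175/2048
step 13: add BLUE to get RBRBBRBBRBRRB; options L={ -1 -3/4 -5/8 -19/32 -37/64 -147/256 -1175/2048 } R={ -587/1024 -293/512 -73/128 -9/16 -1/2 0 } => -2349/4096
step 14: add RED to get RBRBBRBBRBRRBR; options L={ -1 -3/4 -5/8 -19/32 -37/64 -147/256 -1175/2048 } R={ -2349/4096 -587/1024 -293/512 -73/128 -9/16 -1/2 0 } => -4699/8192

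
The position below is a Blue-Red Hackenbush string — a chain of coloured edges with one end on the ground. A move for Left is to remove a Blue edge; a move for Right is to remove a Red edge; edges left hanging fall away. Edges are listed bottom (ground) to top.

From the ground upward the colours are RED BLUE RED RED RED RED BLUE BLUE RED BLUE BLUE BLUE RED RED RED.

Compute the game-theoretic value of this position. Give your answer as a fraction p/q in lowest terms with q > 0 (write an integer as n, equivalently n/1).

-15503/16384

Recurse on prefixes of the 15-edge string RED BLUE RED RED RED RED BLUE BLUE RED BLUE BLUE BLUE RED RED RED:
step 1: add RED to get R; options L={ none } R={ 0 } gives -1
step 2: add BLUE to get RB; options L={ -1 } R={ 0 } gives -1/2
step 3: add RED to get RBR; options L={ -1 } R={ -1/2,0 } gives -3/4
step 4: add RED to get RBRR; options L={ -1 } R={ -3/4,-1/2,0 } gives -7/8
step 5: add RED to get RBRRR; options L={ -1 } R={ -7/8,-3/4,-1/2,0 } gives -15/16
step 6: add RED to get RBRRRR; options L={ -1 } R={ -15/16,-7/8,-3/4,-1/2,0 } gives -31/32
step 7: add BLUE to get RBRRRRB; options L={ -1,-31/32 } R={ -15/16,-7/8,-3/4,-1/2,0 } gives -61/64
step 8: add BLUE to get RBRRRRBB; options L={ -1,-31/32,-61/64 } R={ -15/16,-7/8,-3/4,-1/2,0 } gives -121/128
step 9: add RED to get RBRRRRBBR; options L={ -1,-31/32,-61/64 } R={ -121/128,-15/16,-7/8,-3/4,-1/2,0 } gives -243/256
step 10: add BLUE to get RBRRRRBBRB; options L={ -1,-31/32,-61/64,-243/256 } R={ -121/128,-15/16,-7/8,-3/4,-1/2,0 } gives -485/512
step 11: add BLUE to get RBRRRRBBRBB; options L={ -1,-31/32,-61/64,-243/256,-485/512 } R={ -121/128,-15/16,-7/8,-3/4,-1/2,0 } gives -969/1024
step 12: add BLUE to get RBRRRRBBRBBB; options L={ -1,-31/32,-61/64,-243/256,-485/512,-969/1024 } R={ -121/128,-15/16,-7/8,-3/4,-1/2,0 } gives -1937/2048
step 13: add RED to get RBRRRRBBRBBBR; options L={ -1,-31/32,-61/64,-243/256,-485/512,-969/1024 } R={ -1937/2048,-121/128,-15/16,-7/8,-3/4,-1/2,0 } gives -3875/4096
step 14: add RED to get RBRRRRBBRBBBRR; options L={ -1,-31/32,-61/64,-243/256,-485/512,-969/1024 } R={ -3875/4096,-1937/2048,-121/128,-15/16,-7/8,-3/4,-1/2,0 } gives -7751/8192
step 15: add RED to get RBRRRRBBRBBBRRR; options L={ -1,-31/32,-61/64,-243/256,-485/512,-969/1024 } R={ -7751/8192,-3875/4096,-1937/2048,-121/128,-15/16,-7/8,-3/4,-1/2,0 } gives -15503/16384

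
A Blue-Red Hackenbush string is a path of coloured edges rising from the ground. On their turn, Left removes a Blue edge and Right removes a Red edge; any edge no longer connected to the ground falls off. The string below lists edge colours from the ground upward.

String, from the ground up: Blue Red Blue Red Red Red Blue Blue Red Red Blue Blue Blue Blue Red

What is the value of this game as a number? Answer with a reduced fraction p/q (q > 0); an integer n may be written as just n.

edge 1 of 15 (Blue): { 0 | · } -> 1
edge 2 of 15 (Red): { 0 | 1 } -> 1/2
edge 3 of 15 (Blue): { 0,1/2 | 1 } -> 3/4
edge 4 of 15 (Red): { 0,1/2 | 3/4,1 } -> 5/8
edge 5 of 15 (Red): { 0,1/2 | 5/8,3/4,1 } -> 9/16
edge 6 of 15 (Red): { 0,1/2 | 9/16,5/8,3/4,1 } -> 17/32
edge 7 of 15 (Blue): { 0,1/2,17/32 | 9/16,5/8,3/4,1 } -> 35/64
edge 8 of 15 (Blue): { 0,1/2,17/32,35/64 | 9/16,5/8,3/4,1 } -> 71/128
edge 9 of 15 (Red): { 0,1/2,17/32,35/64 | 71/128,9/16,5/8,3/4,1 } -> 141/256
edge 10 of 15 (Red): { 0,1/2,17/32,35/64 | 141/256,71/128,9/16,5/8,3/4,1 } -> 281/512
edge 11 of 15 (Blue): { 0,1/2,17/32,35/64,281/512 | 141/256,71/128,9/16,5/8,3/4,1 } -> 563/1024
edge 12 of 15 (Blue): { 0,1/2,17/32,35/64,281/512,563/1024 | 141/256,71/128,9/16,5/8,3/4,1 } -> 1127/2048
edge 13 of 15 (Blue): { 0,1/2,17/32,35/64,281/512,563/1024,1127/2048 | 141/256,71/128,9/16,5/8,3/4,1 } -> 2255/4096
edge 14 of 15 (Blue): { 0,1/2,17/32,35/64,281/512,563/1024,1127/2048,2255/4096 | 141/256,71/128,9/16,5/8,3/4,1 } -> 4511/8192
edge 15 of 15 (Red): { 0,1/2,17/32,35/64,281/512,563/1024,1127/2048,2255/4096 | 4511/8192,141/256,71/128,9/16,5/8,3/4,1 } -> 9021/16384

9021/16384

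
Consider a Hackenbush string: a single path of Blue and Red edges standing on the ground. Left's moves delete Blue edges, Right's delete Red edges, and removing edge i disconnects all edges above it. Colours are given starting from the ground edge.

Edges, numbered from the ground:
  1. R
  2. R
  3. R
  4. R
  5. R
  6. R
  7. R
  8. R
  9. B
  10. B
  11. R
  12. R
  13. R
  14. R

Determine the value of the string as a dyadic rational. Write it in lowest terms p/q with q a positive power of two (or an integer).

R: Left { none }, Right { 0 } -> simplest -1
RR: Left { none }, Right { -1,0 } -> simplest -2
RRR: Left { none }, Right { -2,-1,0 } -> simplest -3
RRRR: Left { none }, Right { -3,-2,-1,0 } -> simplest -4
RRRRR: Left { none }, Right { -4,-3,-2,-1,0 } -> simplest -5
RRRRRR: Left { none }, Right { -5,-4,-3,-2,-1,0 } -> simplest -6
RRRRRRR: Left { none }, Right { -6,-5,-4,-3,-2,-1,0 } -> simplest -7
RRRRRRRR: Left { none }, Right { -7,-6,-5,-4,-3,-2,-1,0 } -> simplest -8
RRRRRRRRB: Left { -8 }, Right { -7,-6,-5,-4,-3,-2,-1,0 } -> simplest -15/2
RRRRRRRRBB: Left { -8,-15/2 }, Right { -7,-6,-5,-4,-3,-2,-1,0 } -> simplest -29/4
RRRRRRRRBBR: Left { -8,-15/2 }, Right { -29/4,-7,-6,-5,-4,-3,-2,-1,0 } -> simplest -59/8
RRRRRRRRBBRR: Left { -8,-15/2 }, Right { -59/8,-29/4,-7,-6,-5,-4,-3,-2,-1,0 } -> simplest -119/16
RRRRRRRRBBRRR: Left { -8,-15/2 }, Right { -119/16,-59/8,-29/4,-7,-6,-5,-4,-3,-2,-1,0 } -> simplest -239/32
RRRRRRRRBBRRRR: Left { -8,-15/2 }, Right { -239/32,-119/16,-59/8,-29/4,-7,-6,-5,-4,-3,-2,-1,0 } -> simplest -479/64

-479/64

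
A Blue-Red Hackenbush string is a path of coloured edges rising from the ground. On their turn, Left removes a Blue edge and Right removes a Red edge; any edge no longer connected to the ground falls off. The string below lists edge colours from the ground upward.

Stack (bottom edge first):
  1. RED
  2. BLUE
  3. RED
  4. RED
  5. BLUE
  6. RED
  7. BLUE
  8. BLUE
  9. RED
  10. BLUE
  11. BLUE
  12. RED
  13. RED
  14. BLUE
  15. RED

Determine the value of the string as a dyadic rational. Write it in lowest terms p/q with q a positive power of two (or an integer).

Recurse on prefixes of the 15-edge string RED BLUE RED RED BLUE RED BLUE BLUE RED BLUE BLUE RED RED BLUE RED:
R: Left { — }, Right { 0 } → simplest -1
RB: Left { -1 }, Right { 0 } → simplest -1/2
RBR: Left { -1 }, Right { -1/2 0 } → simplest -3/4
RBRR: Left { -1 }, Right { -3/4 -1/2 0 } → simplest -7/8
RBRRB: Left { -1 -7/8 }, Right { -3/4 -1/2 0 } → simplest -13/16
RBRRBR: Left { -1 -7/8 }, Right { -13/16 -3/4 -1/2 0 } → simplest -27/32
RBRRBRB: Left { -1 -7/8 -27/32 }, Right { -13/16 -3/4 -1/2 0 } → simplest -53/64
RBRRBRBB: Left { -1 -7/8 -27/32 -53/64 }, Right { -13/16 -3/4 -1/2 0 } → simplest -105/128
RBRRBRBBR: Left { -1 -7/8 -27/32 -53/64 }, Right { -105/128 -13/16 -3/4 -1/2 0 } → simplest -211/256
RBRRBRBBRB: Left { -1 -7/8 -27/32 -53/64 -211/256 }, Right { -105/128 -13/16 -3/4 -1/2 0 } → simplest -421/512
RBRRBRBBRBB: Left { -1 -7/8 -27/32 -53/64 -211/256 -421/512 }, Right { -105/128 -13/16 -3/4 -1/2 0 } → simplest -841/1024
RBRRBRBBRBBR: Left { -1 -7/8 -27/32 -53/64 -211/256 -421/512 }, Right { -841/1024 -105/128 -13/16 -3/4 -1/2 0 } → simplest -1683/2048
RBRRBRBBRBBRR: Left { -1 -7/8 -27/32 -53/64 -211/256 -421/512 }, Right { -1683/2048 -841/1024 -105/128 -13/16 -3/4 -1/2 0 } → simplest -3367/4096
RBRRBRBBRBBRRB: Left { -1 -7/8 -27/32 -53/64 -211/256 -421/512 -3367/4096 }, Right { -1683/2048 -841/1024 -105/128 -13/16 -3/4 -1/2 0 } → simplest -6733/8192
RBRRBRBBRBBRRBR: Left { -1 -7/8 -27/32 -53/64 -211/256 -421/512 -3367/4096 }, Right { -6733/8192 -1683/2048 -841/1024 -105/128 -13/16 -3/4 -1/2 0 } → simplest -13467/16384

-13467/16384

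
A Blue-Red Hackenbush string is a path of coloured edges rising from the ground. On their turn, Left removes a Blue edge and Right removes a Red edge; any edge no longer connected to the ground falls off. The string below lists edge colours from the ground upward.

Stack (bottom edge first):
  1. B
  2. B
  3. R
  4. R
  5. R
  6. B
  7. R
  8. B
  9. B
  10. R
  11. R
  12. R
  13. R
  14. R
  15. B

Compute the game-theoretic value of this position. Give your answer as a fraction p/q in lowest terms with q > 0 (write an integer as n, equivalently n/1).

Prefix values for B B R R R B R B B R R R R R B via {L|R} + simplicity:
edge 1 of 15 (B): { 0 | ∅ } → 1
edge 2 of 15 (B): { 0 1 | ∅ } → 2
edge 3 of 15 (R): { 0 1 | 2 } → 3/2
edge 4 of 15 (R): { 0 1 | 3/2 2 } → 5/4
edge 5 of 15 (R): { 0 1 | 5/4 3/2 2 } → 9/8
edge 6 of 15 (B): { 0 1 9/8 | 5/4 3/2 2 } → 19/16
edge 7 of 15 (R): { 0 1 9/8 | 19/16 5/4 3/2 2 } → 37/32
edge 8 of 15 (B): { 0 1 9/8 37/32 | 19/16 5/4 3/2 2 } → 75/64
edge 9 of 15 (B): { 0 1 9/8 37/32 75/64 | 19/16 5/4 3/2 2 } → 151/128
edge 10 of 15 (R): { 0 1 9/8 37/32 75/64 | 151/128 19/16 5/4 3/2 2 } → 301/256
edge 11 of 15 (R): { 0 1 9/8 37/32 75/64 | 301/256 151/128 19/16 5/4 3/2 2 } → 601/512
edge 12 of 15 (R): { 0 1 9/8 37/32 75/64 | 601/512 301/256 151/128 19/16 5/4 3/2 2 } → 1201/1024
edge 13 of 15 (R): { 0 1 9/8 37/32 75/64 | 1201/1024 601/512 301/256 151/128 19/16 5/4 3/2 2 } → 2401/2048
edge 14 of 15 (R): { 0 1 9/8 37/32 75/64 | 2401/2048 1201/1024 601/512 301/256 151/128 19/16 5/4 3/2 2 } → 4801/4096
edge 15 of 15 (B): { 0 1 9/8 37/32 75/64 4801/4096 | 2401/2048 1201/1024 601/512 301/256 151/128 19/16 5/4 3/2 2 } → 9603/8192

9603/8192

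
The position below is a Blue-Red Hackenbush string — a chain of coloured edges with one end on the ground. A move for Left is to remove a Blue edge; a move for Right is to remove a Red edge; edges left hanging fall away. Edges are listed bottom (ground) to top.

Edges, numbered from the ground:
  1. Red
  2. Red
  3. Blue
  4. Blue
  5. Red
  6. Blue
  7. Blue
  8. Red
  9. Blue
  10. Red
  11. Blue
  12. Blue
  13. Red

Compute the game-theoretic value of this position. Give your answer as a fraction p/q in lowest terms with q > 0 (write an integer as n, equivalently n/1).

R: Left {  }, Right { 0 } ⇒ simplest -1
RR: Left {  }, Right { -1, 0 } ⇒ simplest -2
RRB: Left { -2 }, Right { -1, 0 } ⇒ simplest -3/2
RRBB: Left { -2, -3/2 }, Right { -1, 0 } ⇒ simplest -5/4
RRBBR: Left { -2, -3/2 }, Right { -5/4, -1, 0 } ⇒ simplest -11/8
RRBBRB: Left { -2, -3/2, -11/8 }, Right { -5/4, -1, 0 } ⇒ simplest -21/16
RRBBRBB: Left { -2, -3/2, -11/8, -21/16 }, Right { -5/4, -1, 0 } ⇒ simplest -41/32
RRBBRBBR: Left { -2, -3/2, -11/8, -21/16 }, Right { -41/32, -5/4, -1, 0 } ⇒ simplest -83/64
RRBBRBBRB: Left { -2, -3/2, -11/8, -21/16, -83/64 }, Right { -41/32, -5/4, -1, 0 } ⇒ simplest -165/128
RRBBRBBRBR: Left { -2, -3/2, -11/8, -21/16, -83/64 }, Right { -165/128, -41/32, -5/4, -1, 0 } ⇒ simplest -331/256
RRBBRBBRBRB: Left { -2, -3/2, -11/8, -21/16, -83/64, -331/256 }, Right { -165/128, -41/32, -5/4, -1, 0 } ⇒ simplest -661/512
RRBBRBBRBRBB: Left { -2, -3/2, -11/8, -21/16, -83/64, -331/256, -661/512 }, Right { -165/128, -41/32, -5/4, -1, 0 } ⇒ simplest -1321/1024
RRBBRBBRBRBBR: Left { -2, -3/2, -11/8, -21/16, -83/64, -331/256, -661/512 }, Right { -1321/1024, -165/128, -41/32, -5/4, -1, 0 } ⇒ simplest -2643/2048

-2643/2048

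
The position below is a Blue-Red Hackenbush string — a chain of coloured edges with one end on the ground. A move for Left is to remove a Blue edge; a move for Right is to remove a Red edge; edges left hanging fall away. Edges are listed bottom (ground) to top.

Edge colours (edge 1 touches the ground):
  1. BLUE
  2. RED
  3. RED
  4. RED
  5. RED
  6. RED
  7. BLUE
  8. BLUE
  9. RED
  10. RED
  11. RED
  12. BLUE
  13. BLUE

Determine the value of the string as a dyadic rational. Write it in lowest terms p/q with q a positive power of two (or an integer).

199/4096

Recurse on prefixes of the 13-edge string BLUE RED RED RED RED RED BLUE BLUE RED RED RED BLUE BLUE:
edge 1 of 13 (BLUE): { 0 | none } = 1
edge 2 of 13 (RED): { 0 | 1 } = 1/2
edge 3 of 13 (RED): { 0 | 1/2; 1 } = 1/4
edge 4 of 13 (RED): { 0 | 1/4; 1/2; 1 } = 1/8
edge 5 of 13 (RED): { 0 | 1/8; 1/4; 1/2; 1 } = 1/16
edge 6 of 13 (RED): { 0 | 1/16; 1/8; 1/4; 1/2; 1 } = 1/32
edge 7 of 13 (BLUE): { 0; 1/32 | 1/16; 1/8; 1/4; 1/2; 1 } = 3/64
edge 8 of 13 (BLUE): { 0; 1/32; 3/64 | 1/16; 1/8; 1/4; 1/2; 1 } = 7/128
edge 9 of 13 (RED): { 0; 1/32; 3/64 | 7/128; 1/16; 1/8; 1/4; 1/2; 1 } = 13/256
edge 10 of 13 (RED): { 0; 1/32; 3/64 | 13/256; 7/128; 1/16; 1/8; 1/4; 1/2; 1 } = 25/512
edge 11 of 13 (RED): { 0; 1/32; 3/64 | 25/512; 13/256; 7/128; 1/16; 1/8; 1/4; 1/2; 1 } = 49/1024
edge 12 of 13 (BLUE): { 0; 1/32; 3/64; 49/1024 | 25/512; 13/256; 7/128; 1/16; 1/8; 1/4; 1/2; 1 } = 99/2048
edge 13 of 13 (BLUE): { 0; 1/32; 3/64; 49/1024; 99/2048 | 25/512; 13/256; 7/128; 1/16; 1/8; 1/4; 1/2; 1 } = 199/4096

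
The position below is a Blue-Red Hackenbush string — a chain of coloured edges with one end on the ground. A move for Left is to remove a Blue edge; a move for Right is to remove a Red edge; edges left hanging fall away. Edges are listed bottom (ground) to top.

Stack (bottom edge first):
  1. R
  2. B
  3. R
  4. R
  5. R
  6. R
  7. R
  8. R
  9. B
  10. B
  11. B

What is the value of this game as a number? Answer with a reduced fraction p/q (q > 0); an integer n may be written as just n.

step 1: add R to get R; options L={ none } R={ 0 } → -1
step 2: add B to get RB; options L={ -1 } R={ 0 } → -1/2
step 3: add R to get RBR; options L={ -1 } R={ -1/2 0 } → -3/4
step 4: add R to get RBRR; options L={ -1 } R={ -3/4 -1/2 0 } → -7/8
step 5: add R to get RBRRR; options L={ -1 } R={ -7/8 -3/4 -1/2 0 } → -15/16
step 6: add R to get RBRRRR; options L={ -1 } R={ -15/16 -7/8 -3/4 -1/2 0 } → -31/32
step 7: add R to get RBRRRRR; options L={ -1 } R={ -31/32 -15/16 -7/8 -3/4 -1/2 0 } → -63/64
step 8: add R to get RBRRRRRR; options L={ -1 } R={ -63/64 -31/32 -15/16 -7/8 -3/4 -1/2 0 } → -127/128
step 9: add B to get RBRRRRRRB; options L={ -1 -127/128 } R={ -63/64 -31/32 -15/16 -7/8 -3/4 -1/2 0 } → -253/256
step 10: add B to get RBRRRRRRBB; options L={ -1 -127/128 -253/256 } R={ -63/64 -31/32 -15/16 -7/8 -3/4 -1/2 0 } → -505/512
step 11: add B to get RBRRRRRRBBB; options L={ -1 -127/128 -253/256 -505/512 } R={ -63/64 -31/32 -15/16 -7/8 -3/4 -1/2 0 } → -1009/1024

-1009/1024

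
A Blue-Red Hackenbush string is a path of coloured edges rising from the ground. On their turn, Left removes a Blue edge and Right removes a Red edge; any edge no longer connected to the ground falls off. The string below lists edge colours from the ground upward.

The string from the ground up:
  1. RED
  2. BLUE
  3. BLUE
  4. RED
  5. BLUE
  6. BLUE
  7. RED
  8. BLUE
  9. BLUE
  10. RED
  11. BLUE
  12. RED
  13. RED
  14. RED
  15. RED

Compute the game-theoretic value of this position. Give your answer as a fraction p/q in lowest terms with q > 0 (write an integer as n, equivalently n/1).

-4703/16384

Prefix values for RED BLUE BLUE RED BLUE BLUE RED BLUE BLUE RED BLUE RED RED RED RED via {L|R} + simplicity:
edge 1 of 15 (RED): { ∅ | 0 } → -1
edge 2 of 15 (BLUE): { -1 | 0 } → -1/2
edge 3 of 15 (BLUE): { -1 -1/2 | 0 } → -1/4
edge 4 of 15 (RED): { -1 -1/2 | -1/4 0 } → -3/8
edge 5 of 15 (BLUE): { -1 -1/2 -3/8 | -1/4 0 } → -5/16
edge 6 of 15 (BLUE): { -1 -1/2 -3/8 -5/16 | -1/4 0 } → -9/32
edge 7 of 15 (RED): { -1 -1/2 -3/8 -5/16 | -9/32 -1/4 0 } → -19/64
edge 8 of 15 (BLUE): { -1 -1/2 -3/8 -5/16 -19/64 | -9/32 -1/4 0 } → -37/128
edge 9 of 15 (BLUE): { -1 -1/2 -3/8 -5/16 -19/64 -37/128 | -9/32 -1/4 0 } → -73/256
edge 10 of 15 (RED): { -1 -1/2 -3/8 -5/16 -19/64 -37/128 | -73/256 -9/32 -1/4 0 } → -147/512
edge 11 of 15 (BLUE): { -1 -1/2 -3/8 -5/16 -19/64 -37/128 -147/512 | -73/256 -9/32 -1/4 0 } → -293/1024
edge 12 of 15 (RED): { -1 -1/2 -3/8 -5/16 -19/64 -37/128 -147/512 | -293/1024 -73/256 -9/32 -1/4 0 } → -587/2048
edge 13 of 15 (RED): { -1 -1/2 -3/8 -5/16 -19/64 -37/128 -147/512 | -587/2048 -293/1024 -73/256 -9/32 -1/4 0 } → -1175/4096
edge 14 of 15 (RED): { -1 -1/2 -3/8 -5/16 -19/64 -37/128 -147/512 | -1175/4096 -587/2048 -293/1024 -73/256 -9/32 -1/4 0 } → -2351/8192
edge 15 of 15 (RED): { -1 -1/2 -3/8 -5/16 -19/64 -37/128 -147/512 | -2351/8192 -1175/4096 -587/2048 -293/1024 -73/256 -9/32 -1/4 0 } → -4703/16384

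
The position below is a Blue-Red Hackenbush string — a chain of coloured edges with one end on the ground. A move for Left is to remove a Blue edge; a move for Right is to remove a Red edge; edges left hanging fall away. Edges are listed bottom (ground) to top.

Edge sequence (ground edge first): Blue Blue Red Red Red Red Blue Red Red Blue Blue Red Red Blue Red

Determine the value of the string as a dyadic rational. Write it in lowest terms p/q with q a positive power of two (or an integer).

Prefix values for Blue Blue Red Red Red Red Blue Red Red Blue Blue Red Red Blue Red via {L|R} + simplicity:
edge 1 of 15 (Blue): { 0 | — } ⇒ 1
edge 2 of 15 (Blue): { 0 1 | — } ⇒ 2
edge 3 of 15 (Red): { 0 1 | 2 } ⇒ 3/2
edge 4 of 15 (Red): { 0 1 | 3/2 2 } ⇒ 5/4
edge 5 of 15 (Red): { 0 1 | 5/4 3/2 2 } ⇒ 9/8
edge 6 of 15 (Red): { 0 1 | 9/8 5/4 3/2 2 } ⇒ 17/16
edge 7 of 15 (Blue): { 0 1 17/16 | 9/8 5/4 3/2 2 } ⇒ 35/32
edge 8 of 15 (Red): { 0 1 17/16 | 35/32 9/8 5/4 3/2 2 } ⇒ 69/64
edge 9 of 15 (Red): { 0 1 17/16 | 69/64 35/32 9/8 5/4 3/2 2 } ⇒ 137/128
edge 10 of 15 (Blue): { 0 1 17/16 137/128 | 69/64 35/32 9/8 5/4 3/2 2 } ⇒ 275/256
edge 11 of 15 (Blue): { 0 1 17/16 137/128 275/256 | 69/64 35/32 9/8 5/4 3/2 2 } ⇒ 551/512
edge 12 of 15 (Red): { 0 1 17/16 137/128 275/256 | 551/512 69/64 35/32 9/8 5/4 3/2 2 } ⇒ 1101/1024
edge 13 of 15 (Red): { 0 1 17/16 137/128 275/256 | 1101/1024 551/512 69/64 35/32 9/8 5/4 3/2 2 } ⇒ 2201/2048
edge 14 of 15 (Blue): { 0 1 17/16 137/128 275/256 2201/2048 | 1101/1024 551/512 69/64 35/32 9/8 5/4 3/2 2 } ⇒ 4403/4096
edge 15 of 15 (Red): { 0 1 17/16 137/128 275/256 2201/2048 | 4403/4096 1101/1024 551/512 69/64 35/32 9/8 5/4 3/2 2 } ⇒ 8805/8192

8805/8192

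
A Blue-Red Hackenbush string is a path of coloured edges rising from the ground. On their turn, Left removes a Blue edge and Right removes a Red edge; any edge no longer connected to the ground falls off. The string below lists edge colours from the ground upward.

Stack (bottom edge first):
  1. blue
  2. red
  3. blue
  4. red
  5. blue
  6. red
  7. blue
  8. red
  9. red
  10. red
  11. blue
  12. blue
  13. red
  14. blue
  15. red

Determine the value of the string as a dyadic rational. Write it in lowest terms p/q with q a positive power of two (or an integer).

10805/16384

b: Left { 0 }, Right {  } — simplest 1
br: Left { 0 }, Right { 1 } — simplest 1/2
brb: Left { 0, 1/2 }, Right { 1 } — simplest 3/4
brbr: Left { 0, 1/2 }, Right { 3/4, 1 } — simplest 5/8
brbrb: Left { 0, 1/2, 5/8 }, Right { 3/4, 1 } — simplest 11/16
brbrbr: Left { 0, 1/2, 5/8 }, Right { 11/16, 3/4, 1 } — simplest 21/32
brbrbrb: Left { 0, 1/2, 5/8, 21/32 }, Right { 11/16, 3/4, 1 } — simplest 43/64
brbrbrbr: Left { 0, 1/2, 5/8, 21/32 }, Right { 43/64, 11/16, 3/4, 1 } — simplest 85/128
brbrbrbrr: Left { 0, 1/2, 5/8, 21/32 }, Right { 85/128, 43/64, 11/16, 3/4, 1 } — simplest 169/256
brbrbrbrrr: Left { 0, 1/2, 5/8, 21/32 }, Right { 169/256, 85/128, 43/64, 11/16, 3/4, 1 } — simplest 337/512
brbrbrbrrrb: Left { 0, 1/2, 5/8, 21/32, 337/512 }, Right { 169/256, 85/128, 43/64, 11/16, 3/4, 1 } — simplest 675/1024
brbrbrbrrrbb: Left { 0, 1/2, 5/8, 21/32, 337/512, 675/1024 }, Right { 169/256, 85/128, 43/64, 11/16, 3/4, 1 } — simplest 1351/2048
brbrbrbrrrbbr: Left { 0, 1/2, 5/8, 21/32, 337/512, 675/1024 }, Right { 1351/2048, 169/256, 85/128, 43/64, 11/16, 3/4, 1 } — simplest 2701/4096
brbrbrbrrrbbrb: Left { 0, 1/2, 5/8, 21/32, 337/512, 675/1024, 2701/4096 }, Right { 1351/2048, 169/256, 85/128, 43/64, 11/16, 3/4, 1 } — simplest 5403/8192
brbrbrbrrrbbrbr: Left { 0, 1/2, 5/8, 21/32, 337/512, 675/1024, 2701/4096 }, Right { 5403/8192, 1351/2048, 169/256, 85/128, 43/64, 11/16, 3/4, 1 } — simplest 10805/16384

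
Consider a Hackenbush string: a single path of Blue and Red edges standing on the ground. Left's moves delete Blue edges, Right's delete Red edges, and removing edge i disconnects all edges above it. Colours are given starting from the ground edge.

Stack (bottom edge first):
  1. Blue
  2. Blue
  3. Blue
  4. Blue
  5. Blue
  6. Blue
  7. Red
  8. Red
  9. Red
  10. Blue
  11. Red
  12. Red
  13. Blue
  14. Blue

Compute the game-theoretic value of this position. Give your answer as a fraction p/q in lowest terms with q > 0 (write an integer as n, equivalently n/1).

1319/256

edge 1 of 14 (Blue): { 0 | ∅ } = 1
edge 2 of 14 (Blue): { 0; 1 | ∅ } = 2
edge 3 of 14 (Blue): { 0; 1; 2 | ∅ } = 3
edge 4 of 14 (Blue): { 0; 1; 2; 3 | ∅ } = 4
edge 5 of 14 (Blue): { 0; 1; 2; 3; 4 | ∅ } = 5
edge 6 of 14 (Blue): { 0; 1; 2; 3; 4; 5 | ∅ } = 6
edge 7 of 14 (Red): { 0; 1; 2; 3; 4; 5 | 6 } = 11/2
edge 8 of 14 (Red): { 0; 1; 2; 3; 4; 5 | 11/2; 6 } = 21/4
edge 9 of 14 (Red): { 0; 1; 2; 3; 4; 5 | 21/4; 11/2; 6 } = 41/8
edge 10 of 14 (Blue): { 0; 1; 2; 3; 4; 5; 41/8 | 21/4; 11/2; 6 } = 83/16
edge 11 of 14 (Red): { 0; 1; 2; 3; 4; 5; 41/8 | 83/16; 21/4; 11/2; 6 } = 165/32
edge 12 of 14 (Red): { 0; 1; 2; 3; 4; 5; 41/8 | 165/32; 83/16; 21/4; 11/2; 6 } = 329/64
edge 13 of 14 (Blue): { 0; 1; 2; 3; 4; 5; 41/8; 329/64 | 165/32; 83/16; 21/4; 11/2; 6 } = 659/128
edge 14 of 14 (Blue): { 0; 1; 2; 3; 4; 5; 41/8; 329/64; 659/128 | 165/32; 83/16; 21/4; 11/2; 6 } = 1319/256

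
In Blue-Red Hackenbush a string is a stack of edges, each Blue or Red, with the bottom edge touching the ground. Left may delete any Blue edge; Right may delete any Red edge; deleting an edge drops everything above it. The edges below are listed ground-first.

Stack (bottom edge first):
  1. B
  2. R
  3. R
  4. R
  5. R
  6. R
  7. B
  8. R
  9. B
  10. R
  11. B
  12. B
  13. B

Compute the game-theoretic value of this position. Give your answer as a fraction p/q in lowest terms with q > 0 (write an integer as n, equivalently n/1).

step 1: add B to get B; options L={ 0 } R={ none } ⇒ 1
step 2: add R to get BR; options L={ 0 } R={ 1 } ⇒ 1/2
step 3: add R to get BRR; options L={ 0 } R={ 1/2,1 } ⇒ 1/4
step 4: add R to get BRRR; options L={ 0 } R={ 1/4,1/2,1 } ⇒ 1/8
step 5: add R to get BRRRR; options L={ 0 } R={ 1/8,1/4,1/2,1 } ⇒ 1/16
step 6: add R to get BRRRRR; options L={ 0 } R={ 1/16,1/8,1/4,1/2,1 } ⇒ 1/32
step 7: add B to get BRRRRRB; options L={ 0,1/32 } R={ 1/16,1/8,1/4,1/2,1 } ⇒ 3/64
step 8: add R to get BRRRRRBR; options L={ 0,1/32 } R={ 3/64,1/16,1/8,1/4,1/2,1 } ⇒ 5/128
step 9: add B to get BRRRRRBRB; options L={ 0,1/32,5/128 } R={ 3/64,1/16,1/8,1/4,1/2,1 } ⇒ 11/256
step 10: add R to get BRRRRRBRBR; options L={ 0,1/32,5/128 } R={ 11/256,3/64,1/16,1/8,1/4,1/2,1 } ⇒ 21/512
step 11: add B to get BRRRRRBRBRB; options L={ 0,1/32,5/128,21/512 } R={ 11/256,3/64,1/16,1/8,1/4,1/2,1 } ⇒ 43/1024
step 12: add B to get BRRRRRBRBRBB; options L={ 0,1/32,5/128,21/512,43/1024 } R={ 11/256,3/64,1/16,1/8,1/4,1/2,1 } ⇒ 87/2048
step 13: add B to get BRRRRRBRBRBBB; options L={ 0,1/32,5/128,21/512,43/1024,87/2048 } R={ 11/256,3/64,1/16,1/8,1/4,1/2,1 } ⇒ 175/4096

175/4096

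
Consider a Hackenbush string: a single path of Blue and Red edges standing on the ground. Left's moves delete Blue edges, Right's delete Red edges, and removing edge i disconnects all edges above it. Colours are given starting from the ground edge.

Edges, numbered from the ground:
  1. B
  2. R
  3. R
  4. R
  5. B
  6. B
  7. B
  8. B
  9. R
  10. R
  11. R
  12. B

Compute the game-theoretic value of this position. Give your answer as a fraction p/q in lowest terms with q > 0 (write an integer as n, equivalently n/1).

Build v(s[:k]) for k = 1..12, string s = B R R R B B B B R R R B.
v(B) = { 0 | · } -> 1
v(BR) = { 0 | 1 } -> 1/2
v(BRR) = { 0 | 1/2,1 } -> 1/4
v(BRRR) = { 0 | 1/4,1/2,1 } -> 1/8
v(BRRRB) = { 0,1/8 | 1/4,1/2,1 } -> 3/16
v(BRRRBB) = { 0,1/8,3/16 | 1/4,1/2,1 } -> 7/32
v(BRRRBBB) = { 0,1/8,3/16,7/32 | 1/4,1/2,1 } -> 15/64
v(BRRRBBBB) = { 0,1/8,3/16,7/32,15/64 | 1/4,1/2,1 } -> 31/128
v(BRRRBBBBR) = { 0,1/8,3/16,7/32,15/64 | 31/128,1/4,1/2,1 } -> 61/256
v(BRRRBBBBRR) = { 0,1/8,3/16,7/32,15/64 | 61/256,31/128,1/4,1/2,1 } -> 121/512
v(BRRRBBBBRRR) = { 0,1/8,3/16,7/32,15/64 | 121/512,61/256,31/128,1/4,1/2,1 } -> 241/1024
v(BRRRBBBBRRRB) = { 0,1/8,3/16,7/32,15/64,241/1024 | 121/512,61/256,31/128,1/4,1/2,1 } -> 483/2048

483/2048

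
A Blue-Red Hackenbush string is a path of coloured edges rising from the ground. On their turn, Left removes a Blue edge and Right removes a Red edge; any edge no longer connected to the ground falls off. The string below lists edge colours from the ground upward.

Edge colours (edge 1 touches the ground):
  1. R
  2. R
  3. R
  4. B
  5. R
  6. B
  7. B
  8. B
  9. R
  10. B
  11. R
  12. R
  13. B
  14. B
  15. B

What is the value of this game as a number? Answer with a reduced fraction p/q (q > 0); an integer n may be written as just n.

-10417/4096

step 1: add R to get R; options L={ (no moves) } R={ 0 } so -1
step 2: add R to get RR; options L={ (no moves) } R={ -1, 0 } so -2
step 3: add R to get RRR; options L={ (no moves) } R={ -2, -1, 0 } so -3
step 4: add B to get RRRB; options L={ -3 } R={ -2, -1, 0 } so -5/2
step 5: add R to get RRRBR; options L={ -3 } R={ -5/2, -2, -1, 0 } so -11/4
step 6: add B to get RRRBRB; options L={ -3, -11/4 } R={ -5/2, -2, -1, 0 } so -21/8
step 7: add B to get RRRBRBB; options L={ -3, -11/4, -21/8 } R={ -5/2, -2, -1, 0 } so -41/16
step 8: add B to get RRRBRBBB; options L={ -3, -11/4, -21/8, -41/16 } R={ -5/2, -2, -1, 0 } so -81/32
step 9: add R to get RRRBRBBBR; options L={ -3, -11/4, -21/8, -41/16 } R={ -81/32, -5/2, -2, -1, 0 } so -163/64
step 10: add B to get RRRBRBBBRB; options L={ -3, -11/4, -21/8, -41/16, -163/64 } R={ -81/32, -5/2, -2, -1, 0 } so -325/128
step 11: add R to get RRRBRBBBRBR; options L={ -3, -11/4, -21/8, -41/16, -163/64 } R={ -325/128, -81/32, -5/2, -2, -1, 0 } so -651/256
step 12: add R to get RRRBRBBBRBRR; options L={ -3, -11/4, -21/8, -41/16, -163/64 } R={ -651/256, -325/128, -81/32, -5/2, -2, -1, 0 } so -1303/512
step 13: add B to get RRRBRBBBRBRRB; options L={ -3, -11/4, -21/8, -41/16, -163/64, -1303/512 } R={ -651/256, -325/128, -81/32, -5/2, -2, -1, 0 } so -2605/1024
step 14: add B to get RRRBRBBBRBRRBB; options L={ -3, -11/4, -21/8, -41/16, -163/64, -1303/512, -2605/1024 } R={ -651/256, -325/128, -81/32, -5/2, -2, -1, 0 } so -5209/2048
step 15: add B to get RRRBRBBBRBRRBBB; options L={ -3, -11/4, -21/8, -41/16, -163/64, -1303/512, -2605/1024, -5209/2048 } R={ -651/256, -325/128, -81/32, -5/2, -2, -1, 0 } so -10417/4096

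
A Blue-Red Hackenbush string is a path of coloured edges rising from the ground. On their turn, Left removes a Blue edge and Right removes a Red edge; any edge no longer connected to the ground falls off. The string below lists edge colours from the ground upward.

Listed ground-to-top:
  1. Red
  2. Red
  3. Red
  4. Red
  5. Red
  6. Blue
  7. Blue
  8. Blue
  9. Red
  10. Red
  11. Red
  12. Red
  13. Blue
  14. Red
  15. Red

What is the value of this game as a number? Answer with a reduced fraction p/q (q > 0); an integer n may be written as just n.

g_1 [R]  L=[—]  R=[0]  gives -1
g_2 [RR]  L=[—]  R=[-1, 0]  gives -2
g_3 [RRR]  L=[—]  R=[-2, -1, 0]  gives -3
g_4 [RRRR]  L=[—]  R=[-3, -2, -1, 0]  gives -4
g_5 [RRRRR]  L=[—]  R=[-4, -3, -2, -1, 0]  gives -5
g_6 [RRRRRB]  L=[-5]  R=[-4, -3, -2, -1, 0]  gives -9/2
g_7 [RRRRRBB]  L=[-5, -9/2]  R=[-4, -3, -2, -1, 0]  gives -17/4
g_8 [RRRRRBBB]  L=[-5, -9/2, -17/4]  R=[-4, -3, -2, -1, 0]  gives -33/8
g_9 [RRRRRBBBR]  L=[-5, -9/2, -17/4]  R=[-33/8, -4, -3, -2, -1, 0]  gives -67/16
g_10 [RRRRRBBBRR]  L=[-5, -9/2, -17/4]  R=[-67/16, -33/8, -4, -3, -2, -1, 0]  gives -135/32
g_11 [RRRRRBBBRRR]  L=[-5, -9/2, -17/4]  R=[-135/32, -67/16, -33/8, -4, -3, -2, -1, 0]  gives -271/64
g_12 [RRRRRBBBRRRR]  L=[-5, -9/2, -17/4]  R=[-271/64, -135/32, -67/16, -33/8, -4, -3, -2, -1, 0]  gives -543/128
g_13 [RRRRRBBBRRRRB]  L=[-5, -9/2, -17/4, -543/128]  R=[-271/64, -135/32, -67/16, -33/8, -4, -3, -2, -1, 0]  gives -1085/256
g_14 [RRRRRBBBRRRRBR]  L=[-5, -9/2, -17/4, -543/128]  R=[-1085/256, -271/64, -135/32, -67/16, -33/8, -4, -3, -2, -1, 0]  gives -2171/512
g_15 [RRRRRBBBRRRRBRR]  L=[-5, -9/2, -17/4, -543/128]  R=[-2171/512, -1085/256, -271/64, -135/32, -67/16, -33/8, -4, -3, -2, -1, 0]  gives -4343/1024

-4343/1024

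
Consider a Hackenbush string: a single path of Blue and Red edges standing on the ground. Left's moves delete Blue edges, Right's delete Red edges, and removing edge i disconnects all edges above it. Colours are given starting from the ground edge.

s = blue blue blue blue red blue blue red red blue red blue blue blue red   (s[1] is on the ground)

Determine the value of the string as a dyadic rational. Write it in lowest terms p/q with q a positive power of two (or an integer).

7773/2048

step 1: add blue to get b; options L={ 0 } R={ ∅ } = 1
step 2: add blue to get bb; options L={ 0 1 } R={ ∅ } = 2
step 3: add blue to get bbb; options L={ 0 1 2 } R={ ∅ } = 3
step 4: add blue to get bbbb; options L={ 0 1 2 3 } R={ ∅ } = 4
step 5: add red to get bbbbr; options L={ 0 1 2 3 } R={ 4 } = 7/2
step 6: add blue to get bbbbrb; options L={ 0 1 2 3 7/2 } R={ 4 } = 15/4
step 7: add blue to get bbbbrbb; options L={ 0 1 2 3 7/2 15/4 } R={ 4 } = 31/8
step 8: add red to get bbbbrbbr; options L={ 0 1 2 3 7/2 15/4 } R={ 31/8 4 } = 61/16
step 9: add red to get bbbbrbbrr; options L={ 0 1 2 3 7/2 15/4 } R={ 61/16 31/8 4 } = 121/32
step 10: add blue to get bbbbrbbrrb; options L={ 0 1 2 3 7/2 15/4 121/32 } R={ 61/16 31/8 4 } = 243/64
step 11: add red to get bbbbrbbrrbr; options L={ 0 1 2 3 7/2 15/4 121/32 } R={ 243/64 61/16 31/8 4 } = 485/128
step 12: add blue to get bbbbrbbrrbrb; options L={ 0 1 2 3 7/2 15/4 121/32 485/128 } R={ 243/64 61/16 31/8 4 } = 971/256
step 13: add blue to get bbbbrbbrrbrbb; options L={ 0 1 2 3 7/2 15/4 121/32 485/128 971/256 } R={ 243/64 61/16 31/8 4 } = 1943/512
step 14: add blue to get bbbbrbbrrbrbbb; options L={ 0 1 2 3 7/2 15/4 121/32 485/128 971/256 1943/512 } R={ 243/64 61/16 31/8 4 } = 3887/1024
step 15: add red to get bbbbrbbrrbrbbbr; options L={ 0 1 2 3 7/2 15/4 121/32 485/128 971/256 1943/512 } R={ 3887/1024 243/64 61/16 31/8 4 } = 7773/2048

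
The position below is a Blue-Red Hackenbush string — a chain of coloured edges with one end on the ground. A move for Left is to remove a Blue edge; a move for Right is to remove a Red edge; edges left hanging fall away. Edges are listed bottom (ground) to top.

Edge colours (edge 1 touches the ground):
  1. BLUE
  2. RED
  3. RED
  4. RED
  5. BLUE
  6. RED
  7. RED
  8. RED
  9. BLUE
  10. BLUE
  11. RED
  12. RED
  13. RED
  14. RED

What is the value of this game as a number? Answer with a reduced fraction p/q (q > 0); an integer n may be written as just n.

Recurse on prefixes of the 14-edge string BLUE RED RED RED BLUE RED RED RED BLUE BLUE RED RED RED RED:
1 of 14 · B · max L 0 · min R +∞ ⇒ 1
2 of 14 · BR · max L 0 · min R 1 ⇒ 1/2
3 of 14 · BRR · max L 0 · min R 1/2 ⇒ 1/4
4 of 14 · BRRR · max L 0 · min R 1/4 ⇒ 1/8
5 of 14 · BRRRB · max L 1/8 · min R 1/4 ⇒ 3/16
6 of 14 · BRRRBR · max L 1/8 · min R 3/16 ⇒ 5/32
7 of 14 · BRRRBRR · max L 1/8 · min R 5/32 ⇒ 9/64
8 of 14 · BRRRBRRR · max L 1/8 · min R 9/64 ⇒ 17/128
9 of 14 · BRRRBRRRB · max L 17/128 · min R 9/64 ⇒ 35/256
10 of 14 · BRRRBRRRBB · max L 35/256 · min R 9/64 ⇒ 71/512
11 of 14 · BRRRBRRRBBR · max L 35/256 · min R 71/512 ⇒ 141/1024
12 of 14 · BRRRBRRRBBRR · max L 35/256 · min R 141/1024 ⇒ 281/2048
13 of 14 · BRRRBRRRBBRRR · max L 35/256 · min R 281/2048 ⇒ 561/4096
14 of 14 · BRRRBRRRBBRRRR · max L 35/256 · min R 561/4096 ⇒ 1121/8192

1121/8192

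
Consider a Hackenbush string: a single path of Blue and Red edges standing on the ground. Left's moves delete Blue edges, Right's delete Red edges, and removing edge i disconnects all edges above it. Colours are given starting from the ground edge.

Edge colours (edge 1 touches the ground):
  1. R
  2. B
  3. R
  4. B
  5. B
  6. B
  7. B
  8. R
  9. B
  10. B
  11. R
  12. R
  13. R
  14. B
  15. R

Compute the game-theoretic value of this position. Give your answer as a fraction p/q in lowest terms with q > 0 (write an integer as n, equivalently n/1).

Recurse on prefixes of the 15-edge string R B R B B B B R B B R R R B R:
step 1: add R to get R; options L={  } R={ 0 } = -1
step 2: add B to get RB; options L={ -1 } R={ 0 } = -1/2
step 3: add R to get RBR; options L={ -1 } R={ -1/2, 0 } = -3/4
step 4: add B to get RBRB; options L={ -1, -3/4 } R={ -1/2, 0 } = -5/8
step 5: add B to get RBRBB; options L={ -1, -3/4, -5/8 } R={ -1/2, 0 } = -9/16
step 6: add B to get RBRBBB; options L={ -1, -3/4, -5/8, -9/16 } R={ -1/2, 0 } = -17/32
step 7: add B to get RBRBBBB; options L={ -1, -3/4, -5/8, -9/16, -17/32 } R={ -1/2, 0 } = -33/64
step 8: add R to get RBRBBBBR; options L={ -1, -3/4, -5/8, -9/16, -17/32 } R={ -33/64, -1/2, 0 } = -67/128
step 9: add B to get RBRBBBBRB; options L={ -1, -3/4, -5/8, -9/16, -17/32, -67/128 } R={ -33/64, -1/2, 0 } = -133/256
step 10: add B to get RBRBBBBRBB; options L={ -1, -3/4, -5/8, -9/16, -17/32, -67/128, -133/256 } R={ -33/64, -1/2, 0 } = -265/512
step 11: add R to get RBRBBBBRBBR; options L={ -1, -3/4, -5/8, -9/16, -17/32, -67/128, -133/256 } R={ -265/512, -33/64, -1/2, 0 } = -531/1024
step 12: add R to get RBRBBBBRBBRR; options L={ -1, -3/4, -5/8, -9/16, -17/32, -67/128, -133/256 } R={ -531/1024, -265/512, -33/64, -1/2, 0 } = -1063/2048
step 13: add R to get RBRBBBBRBBRRR; options L={ -1, -3/4, -5/8, -9/16, -17/32, -67/128, -133/256 } R={ -1063/2048, -531/1024, -265/512, -33/64, -1/2, 0 } = -2127/4096
step 14: add B to get RBRBBBBRBBRRRB; options L={ -1, -3/4, -5/8, -9/16, -17/32, -67/128, -133/256, -2127/4096 } R={ -1063/2048, -531/1024, -265/512, -33/64, -1/2, 0 } = -4253/8192
step 15: add R to get RBRBBBBRBBRRRBR; options L={ -1, -3/4, -5/8, -9/16, -17/32, -67/128, -133/256, -2127/4096 } R={ -4253/8192, -1063/2048, -531/1024, -265/512, -33/64, -1/2, 0 } = -8507/16384

-8507/16384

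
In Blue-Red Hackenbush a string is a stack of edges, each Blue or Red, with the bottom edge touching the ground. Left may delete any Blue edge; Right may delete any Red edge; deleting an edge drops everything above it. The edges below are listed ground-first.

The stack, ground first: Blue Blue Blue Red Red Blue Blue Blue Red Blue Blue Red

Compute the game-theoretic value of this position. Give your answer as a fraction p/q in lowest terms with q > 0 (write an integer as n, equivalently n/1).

value_1 [B]  L=[0]  R=[(no moves)]  — 1
value_2 [BB]  L=[0 1]  R=[(no moves)]  — 2
value_3 [BBB]  L=[0 1 2]  R=[(no moves)]  — 3
value_4 [BBBR]  L=[0 1 2]  R=[3]  — 5/2
value_5 [BBBRR]  L=[0 1 2]  R=[5/2 3]  — 9/4
value_6 [BBBRRB]  L=[0 1 2 9/4]  R=[5/2 3]  — 19/8
value_7 [BBBRRBB]  L=[0 1 2 9/4 19/8]  R=[5/2 3]  — 39/16
value_8 [BBBRRBBB]  L=[0 1 2 9/4 19/8 39/16]  R=[5/2 3]  — 79/32
value_9 [BBBRRBBBR]  L=[0 1 2 9/4 19/8 39/16]  R=[79/32 5/2 3]  — 157/64
value_10 [BBBRRBBBRB]  L=[0 1 2 9/4 19/8 39/16 157/64]  R=[79/32 5/2 3]  — 315/128
value_11 [BBBRRBBBRBB]  L=[0 1 2 9/4 19/8 39/16 157/64 315/128]  R=[79/32 5/2 3]  — 631/256
value_12 [BBBRRBBBRBBR]  L=[0 1 2 9/4 19/8 39/16 157/64 315/128]  R=[631/256 79/32 5/2 3]  — 1261/512

1261/512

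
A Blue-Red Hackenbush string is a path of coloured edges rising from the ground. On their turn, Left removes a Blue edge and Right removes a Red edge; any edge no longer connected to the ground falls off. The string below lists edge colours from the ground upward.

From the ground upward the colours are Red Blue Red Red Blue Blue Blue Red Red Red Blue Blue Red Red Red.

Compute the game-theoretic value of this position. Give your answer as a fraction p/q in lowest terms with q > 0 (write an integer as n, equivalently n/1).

-12751/16384

edge 1 of 15 (Red): {  | 0 } gives -1
edge 2 of 15 (Blue): { -1 | 0 } gives -1/2
edge 3 of 15 (Red): { -1 | -1/2, 0 } gives -3/4
edge 4 of 15 (Red): { -1 | -3/4, -1/2, 0 } gives -7/8
edge 5 of 15 (Blue): { -1, -7/8 | -3/4, -1/2, 0 } gives -13/16
edge 6 of 15 (Blue): { -1, -7/8, -13/16 | -3/4, -1/2, 0 } gives -25/32
edge 7 of 15 (Blue): { -1, -7/8, -13/16, -25/32 | -3/4, -1/2, 0 } gives -49/64
edge 8 of 15 (Red): { -1, -7/8, -13/16, -25/32 | -49/64, -3/4, -1/2, 0 } gives -99/128
edge 9 of 15 (Red): { -1, -7/8, -13/16, -25/32 | -99/128, -49/64, -3/4, -1/2, 0 } gives -199/256
edge 10 of 15 (Red): { -1, -7/8, -13/16, -25/32 | -199/256, -99/128, -49/64, -3/4, -1/2, 0 } gives -399/512
edge 11 of 15 (Blue): { -1, -7/8, -13/16, -25/32, -399/512 | -199/256, -99/128, -49/64, -3/4, -1/2, 0 } gives -797/1024
edge 12 of 15 (Blue): { -1, -7/8, -13/16, -25/32, -399/512, -797/1024 | -199/256, -99/128, -49/64, -3/4, -1/2, 0 } gives -1593/2048
edge 13 of 15 (Red): { -1, -7/8, -13/16, -25/32, -399/512, -797/1024 | -1593/2048, -199/256, -99/128, -49/64, -3/4, -1/2, 0 } gives -3187/4096
edge 14 of 15 (Red): { -1, -7/8, -13/16, -25/32, -399/512, -797/1024 | -3187/4096, -1593/2048, -199/256, -99/128, -49/64, -3/4, -1/2, 0 } gives -6375/8192
edge 15 of 15 (Red): { -1, -7/8, -13/16, -25/32, -399/512, -797/1024 | -6375/8192, -3187/4096, -1593/2048, -199/256, -99/128, -49/64, -3/4, -1/2, 0 } gives -12751/16384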